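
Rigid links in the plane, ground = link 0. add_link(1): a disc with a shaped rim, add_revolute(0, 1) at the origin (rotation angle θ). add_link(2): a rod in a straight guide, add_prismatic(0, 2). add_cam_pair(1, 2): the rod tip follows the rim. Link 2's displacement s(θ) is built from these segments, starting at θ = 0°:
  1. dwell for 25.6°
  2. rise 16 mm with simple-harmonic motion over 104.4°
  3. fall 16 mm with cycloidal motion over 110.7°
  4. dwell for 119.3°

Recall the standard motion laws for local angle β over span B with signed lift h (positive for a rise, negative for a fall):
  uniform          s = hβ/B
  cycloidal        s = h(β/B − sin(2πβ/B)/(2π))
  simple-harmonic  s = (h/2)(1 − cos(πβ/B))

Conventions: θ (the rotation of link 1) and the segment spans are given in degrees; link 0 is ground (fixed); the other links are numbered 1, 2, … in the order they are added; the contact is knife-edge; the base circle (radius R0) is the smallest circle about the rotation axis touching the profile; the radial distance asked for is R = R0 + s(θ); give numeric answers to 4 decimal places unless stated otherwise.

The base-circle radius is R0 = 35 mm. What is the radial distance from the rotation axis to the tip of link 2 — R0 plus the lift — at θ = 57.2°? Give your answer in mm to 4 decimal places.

segment 1 (0° to 25.6°, dwell): s unchanged at 0.0000
θ = 57.2° falls in segment 2 (25.6° to 130°, simple-harmonic, h = 16): β = 57.2 − 25.6 = 31.6°, B = 104.4°; Δs = 16/2·(1 − cos(π·0.3027)) = 3.3524; s = 0.0000 + 3.3524 = 3.3524
R = R0 + s = 35 + 3.3524 = 38.3524

38.3524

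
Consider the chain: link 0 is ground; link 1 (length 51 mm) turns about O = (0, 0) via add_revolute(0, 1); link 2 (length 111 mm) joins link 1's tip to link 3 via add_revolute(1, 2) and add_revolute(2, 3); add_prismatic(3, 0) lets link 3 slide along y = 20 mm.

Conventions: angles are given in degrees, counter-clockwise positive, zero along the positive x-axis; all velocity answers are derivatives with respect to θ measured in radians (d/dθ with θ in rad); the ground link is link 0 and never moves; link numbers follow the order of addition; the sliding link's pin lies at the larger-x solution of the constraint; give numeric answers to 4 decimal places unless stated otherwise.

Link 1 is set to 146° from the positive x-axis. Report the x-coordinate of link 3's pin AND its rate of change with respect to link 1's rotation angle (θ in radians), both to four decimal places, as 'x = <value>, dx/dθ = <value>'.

geometry: r = 51 mm, L = 111 mm, e = 20 mm
crank pin P = (r cos θ, r sin θ) = (-42.280916, 28.518838)
h = r sin θ − e = 28.518838 − 20 = 8.518838
x = r cos θ + √(L² − h²) = -42.280916 + 110.672623 = 68.391706
dx/dθ = −r sin θ − h·r cos θ/√(L² − h²) (θ in radians; h = 8.518838) = -25.264336

x = 68.3917, dx/dθ = -25.2643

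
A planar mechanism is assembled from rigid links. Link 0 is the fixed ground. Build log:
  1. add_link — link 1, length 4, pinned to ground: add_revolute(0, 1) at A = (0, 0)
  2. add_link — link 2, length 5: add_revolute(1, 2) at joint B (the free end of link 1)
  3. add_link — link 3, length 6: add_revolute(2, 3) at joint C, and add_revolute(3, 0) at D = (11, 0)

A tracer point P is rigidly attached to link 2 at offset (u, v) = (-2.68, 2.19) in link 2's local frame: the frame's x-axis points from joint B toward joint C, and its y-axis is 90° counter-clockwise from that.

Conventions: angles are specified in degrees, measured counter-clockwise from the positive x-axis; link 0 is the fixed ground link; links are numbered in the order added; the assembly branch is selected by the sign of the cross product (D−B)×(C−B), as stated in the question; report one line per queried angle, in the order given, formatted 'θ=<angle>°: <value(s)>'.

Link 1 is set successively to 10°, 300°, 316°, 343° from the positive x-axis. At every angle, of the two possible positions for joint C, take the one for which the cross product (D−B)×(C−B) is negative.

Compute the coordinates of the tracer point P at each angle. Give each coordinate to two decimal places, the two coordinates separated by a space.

A=(0,0), D=(11.00,0)
θ=10°: B = A + 4.00·(cos10°, sin10°) = (3.9392, 0.6946)
θ=10°: |BD| = 7.0949
θ=10°: circle(B,5.00) ∩ circle(D,6.00): a=2.7722, h=4.1611
θ=10°:   candidates: C₊=(7.1055,4.5643) cross=29.522; C₋=(6.2908,-3.7179) cross=-29.522
θ=10°:   branch - wants cross < 0 → take C=(6.2908,-3.7179) (cross=-29.522)
θ=10°: ex = (C−B)/|BC| = (0.4703,-0.8825); ey = (0.8825,0.4703)
θ=10°: P = B + -2.68·ex + 2.19·ey = (4.6115,4.0897)
θ=300°: B = A + 4.00·(cos300°, sin300°) = (2.0000, -3.4641)
θ=300°: |BD| = 9.6437
θ=300°: circle(B,5.00) ∩ circle(D,6.00): a=4.2515, h=2.6315
θ=300°:   candidates: C₊=(5.0225,0.5189) cross=25.377; C₋=(6.9130,-4.3928) cross=-25.377
θ=300°:   branch - wants cross < 0 → take C=(6.9130,-4.3928) (cross=-25.377)
θ=300°: ex = (C−B)/|BC| = (0.9826,-0.1857); ey = (0.1857,0.9826)
θ=300°: P = B + -2.68·ex + 2.19·ey = (-0.2266,-0.8144)
θ=316°: B = A + 4.00·(cos316°, sin316°) = (2.8774, -2.7786)
θ=316°: |BD| = 8.5848
θ=316°: circle(B,5.00) ∩ circle(D,6.00): a=3.6517, h=3.4154
θ=316°:   candidates: C₊=(5.2270,1.6349) cross=29.320; C₋=(7.4380,-4.8282) cross=-29.320
θ=316°:   branch - wants cross < 0 → take C=(7.4380,-4.8282) (cross=-29.320)
θ=316°: ex = (C−B)/|BC| = (0.9121,-0.4099); ey = (0.4099,0.9121)
θ=316°: P = B + -2.68·ex + 2.19·ey = (1.3306,0.3175)
θ=343°: B = A + 4.00·(cos343°, sin343°) = (3.8252, -1.1695)
θ=343°: |BD| = 7.2695
θ=343°: circle(B,5.00) ∩ circle(D,6.00): a=2.8781, h=4.0886
θ=343°:   candidates: C₊=(6.0081,3.3288) cross=29.722; C₋=(7.3236,-4.7418) cross=-29.722
θ=343°:   branch - wants cross < 0 → take C=(7.3236,-4.7418) (cross=-29.722)
θ=343°: ex = (C−B)/|BC| = (0.6997,-0.7145); ey = (0.7145,0.6997)
θ=343°: P = B + -2.68·ex + 2.19·ey = (3.5147,2.2776)

θ=10°: 4.61 4.09
θ=300°: -0.23 -0.81
θ=316°: 1.33 0.32
θ=343°: 3.51 2.28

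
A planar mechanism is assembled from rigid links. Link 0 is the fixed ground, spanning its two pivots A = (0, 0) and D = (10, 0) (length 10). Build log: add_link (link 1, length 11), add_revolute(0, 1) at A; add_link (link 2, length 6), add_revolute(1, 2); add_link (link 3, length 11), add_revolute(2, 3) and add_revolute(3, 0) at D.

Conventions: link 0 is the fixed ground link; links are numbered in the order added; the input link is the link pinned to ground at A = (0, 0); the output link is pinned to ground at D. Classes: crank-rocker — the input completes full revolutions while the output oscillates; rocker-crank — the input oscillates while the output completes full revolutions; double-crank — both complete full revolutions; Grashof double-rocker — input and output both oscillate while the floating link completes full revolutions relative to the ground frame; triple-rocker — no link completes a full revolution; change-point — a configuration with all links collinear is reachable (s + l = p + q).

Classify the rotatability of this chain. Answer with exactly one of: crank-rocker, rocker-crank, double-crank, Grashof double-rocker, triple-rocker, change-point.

lengths: ground=10, input=11, coupler=6, output=11
sorted: s=6 (shortest), l=11 (longest), p+q=21
s + l = 17 vs p + q = 21
s + l < p + q (Grashof) with shortest = coupler link → Grashof double-rocker

Grashof double-rocker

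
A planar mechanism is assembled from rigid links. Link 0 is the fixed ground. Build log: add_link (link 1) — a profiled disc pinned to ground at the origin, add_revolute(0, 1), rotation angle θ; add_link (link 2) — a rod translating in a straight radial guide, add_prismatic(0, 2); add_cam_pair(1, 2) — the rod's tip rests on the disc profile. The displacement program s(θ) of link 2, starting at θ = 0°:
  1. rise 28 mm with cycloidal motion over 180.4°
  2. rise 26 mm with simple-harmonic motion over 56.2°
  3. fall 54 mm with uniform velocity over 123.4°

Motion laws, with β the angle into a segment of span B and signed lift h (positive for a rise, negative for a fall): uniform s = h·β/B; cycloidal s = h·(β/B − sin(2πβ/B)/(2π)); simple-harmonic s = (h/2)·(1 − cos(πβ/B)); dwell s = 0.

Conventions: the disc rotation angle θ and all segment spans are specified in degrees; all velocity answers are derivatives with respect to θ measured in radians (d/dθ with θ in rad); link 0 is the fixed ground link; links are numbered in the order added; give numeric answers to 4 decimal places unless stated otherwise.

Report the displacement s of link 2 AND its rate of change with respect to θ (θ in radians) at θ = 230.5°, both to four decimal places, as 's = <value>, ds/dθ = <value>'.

seg 1 [0°–180.4°] cycloidal, h=28: full span → s += 28 → s = 28.0000
seg 2 [180.4°–236.6°] simple-harmonic, h=26: θ=230.5° here. β=50.1, B=56.2. 26/2·(1 − cos(π·0.8915)) = 25.2515 → s = 53.2515
velocity in seg [180.4°–236.6°] (simple-harmonic), θ in radians: β = 50.1° = 0.8744 rad, B = 56.2° = 0.9809 rad; ds/dθ = (πh/(2B)) sin(πβ/B) = (π·26/(2·0.9809)) sin(π·0.8915) = 13.924314 mm/rad

s = 53.2515, ds/dθ = 13.9243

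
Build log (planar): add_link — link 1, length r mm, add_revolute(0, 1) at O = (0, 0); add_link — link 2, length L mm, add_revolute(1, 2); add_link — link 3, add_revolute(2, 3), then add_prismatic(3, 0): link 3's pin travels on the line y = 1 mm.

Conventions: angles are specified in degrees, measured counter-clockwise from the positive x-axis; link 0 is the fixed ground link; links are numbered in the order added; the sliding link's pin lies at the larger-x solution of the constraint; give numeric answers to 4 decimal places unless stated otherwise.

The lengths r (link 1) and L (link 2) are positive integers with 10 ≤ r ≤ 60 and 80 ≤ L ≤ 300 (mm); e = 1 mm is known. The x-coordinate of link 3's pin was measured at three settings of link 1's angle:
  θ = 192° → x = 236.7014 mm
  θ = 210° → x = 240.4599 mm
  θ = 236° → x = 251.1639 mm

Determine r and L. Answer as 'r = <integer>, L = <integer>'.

constraint per measurement: (x − r cos θ)² + (r sin θ − e)² = L²
subtracting the θ₁ and θ₂ equations cancels the r² and L² terms:
r = (x₁² − x₂²) / (2[(x₁cos θ₁ + e sin θ₁) − (x₂cos θ₂ + e sin θ₂)]) = 39.0000 → r = 39
L² = (x₁ − r cos θ₁)² + (r sin θ₁ − e)² = 75625.0246 → L = 275.0000 → L = 275
check at θ₃=236°: x = 251.1639 (printed 251.1639) ✓

r = 39, L = 275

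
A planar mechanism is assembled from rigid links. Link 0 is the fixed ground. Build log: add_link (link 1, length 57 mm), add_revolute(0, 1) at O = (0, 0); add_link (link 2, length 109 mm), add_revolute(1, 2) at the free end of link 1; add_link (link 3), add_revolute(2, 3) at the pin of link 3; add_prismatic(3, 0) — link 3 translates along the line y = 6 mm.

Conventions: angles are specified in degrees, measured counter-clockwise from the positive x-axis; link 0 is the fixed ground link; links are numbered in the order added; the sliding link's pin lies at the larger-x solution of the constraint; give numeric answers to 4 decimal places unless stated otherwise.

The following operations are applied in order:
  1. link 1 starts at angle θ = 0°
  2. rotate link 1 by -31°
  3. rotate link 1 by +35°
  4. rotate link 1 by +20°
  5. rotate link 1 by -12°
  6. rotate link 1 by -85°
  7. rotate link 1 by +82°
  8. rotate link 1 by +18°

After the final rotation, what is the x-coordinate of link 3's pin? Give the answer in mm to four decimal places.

geometry: r = 57 mm, L = 109 mm, e = 6 mm; θ starts at 0°
rotate link 1 by -31°: θ ← 0° -31° = -31°
rotate link 1 by +35°: θ ← -31° +35° = 4°
rotate link 1 by +20°: θ ← 4° +20° = 24°
rotate link 1 by -12°: θ ← 24° -12° = 12°
rotate link 1 by -85°: θ ← 12° -85° = -73°
rotate link 1 by +82°: θ ← -73° +82° = 9°
rotate link 1 by +18°: θ ← 9° +18° = 27°
crank pin P = (r cos θ, r sin θ) = (50.787372, 25.877458)
h = r sin θ − e = 25.877458 − 6 = 19.877458
x = r cos θ + √(L² − h²) = 50.787372 + 107.172229 = 157.959601

157.9596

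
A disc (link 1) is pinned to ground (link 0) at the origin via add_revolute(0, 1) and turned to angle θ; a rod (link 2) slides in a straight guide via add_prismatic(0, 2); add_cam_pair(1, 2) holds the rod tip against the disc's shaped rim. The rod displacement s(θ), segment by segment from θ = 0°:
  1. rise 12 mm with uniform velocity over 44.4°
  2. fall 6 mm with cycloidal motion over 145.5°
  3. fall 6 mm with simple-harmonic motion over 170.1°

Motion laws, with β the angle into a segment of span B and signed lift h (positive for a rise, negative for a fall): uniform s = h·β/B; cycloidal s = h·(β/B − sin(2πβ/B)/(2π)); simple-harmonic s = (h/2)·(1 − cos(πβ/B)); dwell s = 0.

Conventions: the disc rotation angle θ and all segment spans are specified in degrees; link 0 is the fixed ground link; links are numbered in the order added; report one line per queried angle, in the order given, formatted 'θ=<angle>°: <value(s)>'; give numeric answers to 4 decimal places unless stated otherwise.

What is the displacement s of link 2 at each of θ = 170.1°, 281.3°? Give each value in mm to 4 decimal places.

segment 1 (0° to 44.4°, uniform, h = 12) is passed completely: s = 0.0000 + (12) = 12.0000
θ = 170.1° falls in segment 2 (44.4° to 189.9°, cycloidal, h = -6): β = 170.1 − 44.4 = 125.7°, B = 145.5°; Δs = -6·(0.8639 − sin(2π·0.8639)/(2π)) = -5.9041; s = 12.0000 − 5.9041 = 6.0959
segment 2 (44.4° to 189.9°, cycloidal, h = -6) is passed completely: s = 12.0000 + (-6) = 6.0000
θ = 281.3° falls in segment 3 (189.9° to 360°, simple-harmonic, h = -6): β = 281.3 − 189.9 = 91.4°, B = 170.1°; Δs = -6/2·(1 − cos(π·0.5373)) = -3.3510; s = 6.0000 − 3.3510 = 2.6490

θ=170.1°: 6.0959
θ=281.3°: 2.6490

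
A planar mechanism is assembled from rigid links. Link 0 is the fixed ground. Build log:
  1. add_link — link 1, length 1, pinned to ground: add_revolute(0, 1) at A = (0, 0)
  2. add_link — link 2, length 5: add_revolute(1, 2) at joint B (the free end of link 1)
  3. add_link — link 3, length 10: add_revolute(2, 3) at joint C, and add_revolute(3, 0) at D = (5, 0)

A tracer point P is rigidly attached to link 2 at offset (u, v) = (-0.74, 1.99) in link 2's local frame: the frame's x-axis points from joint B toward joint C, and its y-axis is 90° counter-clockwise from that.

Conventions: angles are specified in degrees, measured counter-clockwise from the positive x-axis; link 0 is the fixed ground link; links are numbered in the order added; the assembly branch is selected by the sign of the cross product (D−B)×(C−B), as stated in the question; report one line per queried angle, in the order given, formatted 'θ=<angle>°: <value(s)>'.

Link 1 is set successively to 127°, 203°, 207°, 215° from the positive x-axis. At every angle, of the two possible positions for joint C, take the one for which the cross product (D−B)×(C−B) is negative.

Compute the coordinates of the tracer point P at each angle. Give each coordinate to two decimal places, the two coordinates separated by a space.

A=(0,0), D=(5.00,0)
θ=127°: B = A + 1.00·(cos127°, sin127°) = (-0.6018, 0.7986)
θ=127°: |BD| = 5.6585
θ=127°: circle(B,5.00) ∩ circle(D,10.00): a=-3.7980, h=3.2519
θ=127°:   candidates: C₊=(-3.9028,4.5541) cross=18.401; C₋=(-4.8208,-1.8847) cross=-18.401
θ=127°:   branch - wants cross < 0 → take C=(-4.8208,-1.8847) (cross=-18.401)
θ=127°: ex = (C−B)/|BC| = (-0.8438,-0.5367); ey = (0.5367,-0.8438)
θ=127°: P = B + -0.74·ex + 1.99·ey = (1.0906,-0.4834)
θ=203°: B = A + 1.00·(cos203°, sin203°) = (-0.9205, -0.3907)
θ=203°: |BD| = 5.9334
θ=203°: circle(B,5.00) ∩ circle(D,10.00): a=-3.3535, h=3.7087
θ=203°:   candidates: C₊=(-4.5109,3.0890) cross=22.005; C₋=(-4.0225,-4.3122) cross=-22.005
θ=203°:   branch - wants cross < 0 → take C=(-4.0225,-4.3122) (cross=-22.005)
θ=203°: ex = (C−B)/|BC| = (-0.6204,-0.7843); ey = (0.7843,-0.6204)
θ=203°: P = B + -0.74·ex + 1.99·ey = (1.0993,-1.0449)
θ=207°: B = A + 1.00·(cos207°, sin207°) = (-0.8910, -0.4540)
θ=207°: |BD| = 5.9085
θ=207°: circle(B,5.00) ∩ circle(D,10.00): a=-3.3926, h=3.6729
θ=207°:   candidates: C₊=(-4.5558,2.9474) cross=21.701; C₋=(-3.9913,-4.3767) cross=-21.701
θ=207°:   branch - wants cross < 0 → take C=(-3.9913,-4.3767) (cross=-21.701)
θ=207°: ex = (C−B)/|BC| = (-0.6201,-0.7845); ey = (0.7845,-0.6201)
θ=207°: P = B + -0.74·ex + 1.99·ey = (1.1291,-1.1074)
θ=215°: B = A + 1.00·(cos215°, sin215°) = (-0.8192, -0.5736)
θ=215°: |BD| = 5.8474
θ=215°: circle(B,5.00) ∩ circle(D,10.00): a=-3.4895, h=3.5810
θ=215°:   candidates: C₊=(-4.6431,2.6479) cross=20.939; C₋=(-3.9405,-4.4796) cross=-20.939
θ=215°:   branch - wants cross < 0 → take C=(-3.9405,-4.4796) (cross=-20.939)
θ=215°: ex = (C−B)/|BC| = (-0.6243,-0.7812); ey = (0.7812,-0.6243)
θ=215°: P = B + -0.74·ex + 1.99·ey = (1.1974,-1.2378)

θ=127°: 1.09 -0.48
θ=203°: 1.10 -1.04
θ=207°: 1.13 -1.11
θ=215°: 1.20 -1.24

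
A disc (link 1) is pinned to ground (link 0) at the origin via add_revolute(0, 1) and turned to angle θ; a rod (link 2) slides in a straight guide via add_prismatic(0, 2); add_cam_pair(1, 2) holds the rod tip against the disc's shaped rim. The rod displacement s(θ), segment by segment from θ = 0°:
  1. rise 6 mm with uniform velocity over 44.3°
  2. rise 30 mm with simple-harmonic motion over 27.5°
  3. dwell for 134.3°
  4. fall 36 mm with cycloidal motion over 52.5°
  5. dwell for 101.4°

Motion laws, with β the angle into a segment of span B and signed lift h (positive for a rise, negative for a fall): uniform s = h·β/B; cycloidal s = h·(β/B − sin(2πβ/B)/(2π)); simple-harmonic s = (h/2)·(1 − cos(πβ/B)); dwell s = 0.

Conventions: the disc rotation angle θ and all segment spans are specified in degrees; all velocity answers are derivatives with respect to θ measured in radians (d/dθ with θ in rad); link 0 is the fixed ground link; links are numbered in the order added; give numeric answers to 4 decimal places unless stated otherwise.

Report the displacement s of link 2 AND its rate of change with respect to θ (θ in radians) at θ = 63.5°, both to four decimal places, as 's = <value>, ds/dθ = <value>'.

segment 1 (0° to 44.3°, uniform, h = 6) is passed completely: s = 0.0000 + (6) = 6.0000
θ = 63.5° falls in segment 2 (44.3° to 71.8°, simple-harmonic, h = 30): β = 63.5 − 44.3 = 19.2°, B = 27.5°; Δs = 30/2·(1 − cos(π·0.6982)) = 23.7473; s = 6.0000 + 23.7473 = 29.7473
velocity in seg [44.3°–71.8°] (simple-harmonic), θ in radians: β = 19.2° = 0.3351 rad, B = 27.5° = 0.4800 rad; ds/dθ = (πh/(2B)) sin(πβ/B) = (π·30/(2·0.4800)) sin(π·0.6982) = 79.759100 mm/rad

s = 29.7473, ds/dθ = 79.7591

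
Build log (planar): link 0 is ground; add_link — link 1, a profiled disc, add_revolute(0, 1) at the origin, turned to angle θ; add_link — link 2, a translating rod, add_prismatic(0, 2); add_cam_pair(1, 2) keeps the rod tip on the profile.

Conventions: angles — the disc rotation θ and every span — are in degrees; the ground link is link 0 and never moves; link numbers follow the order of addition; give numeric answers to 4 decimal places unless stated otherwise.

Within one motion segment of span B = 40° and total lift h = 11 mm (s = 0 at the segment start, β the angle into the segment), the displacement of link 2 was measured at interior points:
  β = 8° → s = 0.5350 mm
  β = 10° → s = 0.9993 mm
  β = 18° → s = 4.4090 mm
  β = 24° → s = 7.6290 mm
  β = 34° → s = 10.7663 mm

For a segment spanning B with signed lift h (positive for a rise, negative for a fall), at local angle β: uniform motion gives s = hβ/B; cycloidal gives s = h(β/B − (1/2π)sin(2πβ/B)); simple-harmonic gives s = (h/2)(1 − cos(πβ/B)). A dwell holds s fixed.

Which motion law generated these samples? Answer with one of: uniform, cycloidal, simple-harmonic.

candidates at β/B = r: uniform s = h·r (linear in β); cycloidal s = h·(r − sin(2πr)/(2π)); simple-harmonic s = (h/2)(1 − cos(πr))
β=8°: printed 0.5350 | uniform 2.2000, cycloidal 0.5350, simple-harmonic 1.0504
β=10°: printed 0.9993 | uniform 2.7500, cycloidal 0.9993, simple-harmonic 1.6109
β=18°: printed 4.4090 | uniform 4.9500, cycloidal 4.4090, simple-harmonic 4.6396
β=24°: printed 7.6290 | uniform 6.6000, cycloidal 7.6290, simple-harmonic 7.1996
β=34°: printed 10.7663 | uniform 9.3500, cycloidal 10.7663, simple-harmonic 10.4005
only one law matches every sample → cycloidal

cycloidal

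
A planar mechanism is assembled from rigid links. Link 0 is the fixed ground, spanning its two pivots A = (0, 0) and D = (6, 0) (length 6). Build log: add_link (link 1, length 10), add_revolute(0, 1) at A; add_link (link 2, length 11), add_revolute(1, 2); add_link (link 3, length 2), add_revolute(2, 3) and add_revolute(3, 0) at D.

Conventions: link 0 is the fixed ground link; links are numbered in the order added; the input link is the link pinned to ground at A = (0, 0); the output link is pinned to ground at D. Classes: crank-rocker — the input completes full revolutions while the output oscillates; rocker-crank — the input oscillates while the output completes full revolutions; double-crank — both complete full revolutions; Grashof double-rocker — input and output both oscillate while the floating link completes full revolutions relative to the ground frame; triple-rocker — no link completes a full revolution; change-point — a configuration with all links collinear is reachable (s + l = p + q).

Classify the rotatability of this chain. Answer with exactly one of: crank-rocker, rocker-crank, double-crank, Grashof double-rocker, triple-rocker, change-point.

lengths: ground=6, input=10, coupler=11, output=2
sorted: s=2 (shortest), l=11 (longest), p+q=16
s + l = 13 vs p + q = 16
s + l < p + q (Grashof) with shortest = output link → rocker-crank

rocker-crank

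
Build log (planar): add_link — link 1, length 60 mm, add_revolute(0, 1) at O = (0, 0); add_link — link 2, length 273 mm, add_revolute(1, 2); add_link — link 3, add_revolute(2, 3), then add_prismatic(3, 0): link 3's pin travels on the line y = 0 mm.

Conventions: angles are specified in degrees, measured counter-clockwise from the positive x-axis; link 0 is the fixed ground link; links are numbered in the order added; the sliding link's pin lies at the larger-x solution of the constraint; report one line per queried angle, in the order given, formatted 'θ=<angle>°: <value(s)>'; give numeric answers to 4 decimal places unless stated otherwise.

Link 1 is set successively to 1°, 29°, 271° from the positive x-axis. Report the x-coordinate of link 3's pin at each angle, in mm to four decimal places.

geometry: r = 60 mm, L = 273 mm, e = 0 mm
θ=1°: crank pin P = (r cos θ, r sin θ) = (59.990862, 1.047144)
θ=1°: h = r sin θ − e = 1.047144 − 0 = 1.047144
θ=1°: x = r cos θ + √(L² − h²) = 59.990862 + 272.997992 = 332.988853
θ=29°: crank pin P = (r cos θ, r sin θ) = (52.477182, 29.088577)
θ=29°: h = r sin θ − e = 29.088577 − 0 = 29.088577
θ=29°: x = r cos θ + √(L² − h²) = 52.477182 + 271.445860 = 323.923042
θ=271°: crank pin P = (r cos θ, r sin θ) = (1.047144, -59.990862)
θ=271°: h = r sin θ − e = -59.990862 − 0 = -59.990862
θ=271°: x = r cos θ + √(L² − h²) = 1.047144 + 266.327048 = 267.374192

θ=1°: 332.9889
θ=29°: 323.9230
θ=271°: 267.3742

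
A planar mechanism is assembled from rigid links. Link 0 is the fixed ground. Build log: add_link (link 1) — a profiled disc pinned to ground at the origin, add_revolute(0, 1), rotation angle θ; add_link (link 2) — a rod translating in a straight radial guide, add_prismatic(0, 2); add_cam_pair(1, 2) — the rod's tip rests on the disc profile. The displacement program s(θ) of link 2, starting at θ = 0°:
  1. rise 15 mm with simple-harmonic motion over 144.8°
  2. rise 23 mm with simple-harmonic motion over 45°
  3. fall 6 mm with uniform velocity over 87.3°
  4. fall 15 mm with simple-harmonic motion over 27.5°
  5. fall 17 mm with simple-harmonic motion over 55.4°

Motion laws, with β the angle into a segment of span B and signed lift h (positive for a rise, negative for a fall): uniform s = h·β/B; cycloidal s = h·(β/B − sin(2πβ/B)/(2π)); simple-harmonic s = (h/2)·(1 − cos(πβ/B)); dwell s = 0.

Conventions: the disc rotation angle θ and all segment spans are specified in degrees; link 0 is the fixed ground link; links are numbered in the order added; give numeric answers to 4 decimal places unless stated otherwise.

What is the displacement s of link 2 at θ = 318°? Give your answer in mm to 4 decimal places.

seg 1 [0°–144.8°] simple-harmonic, h=15: full span → s += 15 → s = 15.0000
seg 2 [144.8°–189.8°] simple-harmonic, h=23: full span → s += 23 → s = 38.0000
seg 3 [189.8°–277.1°] uniform, h=-6: full span → s += -6 → s = 32.0000
seg 4 [277.1°–304.6°] simple-harmonic, h=-15: full span → s += -15 → s = 17.0000
seg 5 [304.6°–360°] simple-harmonic, h=-17: θ=318° here. β=13.4, B=55.4. -17/2·(1 − cos(π·0.2419)) = -2.3382 → s = 14.6618

14.6618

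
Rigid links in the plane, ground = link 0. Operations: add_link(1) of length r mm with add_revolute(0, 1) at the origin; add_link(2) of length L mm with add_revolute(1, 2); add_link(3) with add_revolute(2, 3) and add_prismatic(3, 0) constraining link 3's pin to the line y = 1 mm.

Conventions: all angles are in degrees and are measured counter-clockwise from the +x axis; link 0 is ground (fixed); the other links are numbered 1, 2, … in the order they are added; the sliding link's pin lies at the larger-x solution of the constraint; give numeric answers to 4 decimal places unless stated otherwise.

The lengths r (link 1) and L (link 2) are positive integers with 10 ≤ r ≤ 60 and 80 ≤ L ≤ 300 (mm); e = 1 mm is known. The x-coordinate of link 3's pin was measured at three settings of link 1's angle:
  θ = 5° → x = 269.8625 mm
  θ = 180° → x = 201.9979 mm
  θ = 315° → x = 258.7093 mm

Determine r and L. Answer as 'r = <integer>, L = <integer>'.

constraint per measurement: (x − r cos θ)² + (r sin θ − e)² = L²
subtracting the θ₁ and θ₂ equations cancels the r² and L² terms:
r = (x₁² − x₂²) / (2[(x₁cos θ₁ + e sin θ₁) − (x₂cos θ₂ + e sin θ₂)]) = 34.0000 → r = 34
L² = (x₁ − r cos θ₁)² + (r sin θ₁ − e)² = 55696.0221 → L = 236.0000 → L = 236
check at θ₃=315°: x = 258.7093 (printed 258.7093) ✓

r = 34, L = 236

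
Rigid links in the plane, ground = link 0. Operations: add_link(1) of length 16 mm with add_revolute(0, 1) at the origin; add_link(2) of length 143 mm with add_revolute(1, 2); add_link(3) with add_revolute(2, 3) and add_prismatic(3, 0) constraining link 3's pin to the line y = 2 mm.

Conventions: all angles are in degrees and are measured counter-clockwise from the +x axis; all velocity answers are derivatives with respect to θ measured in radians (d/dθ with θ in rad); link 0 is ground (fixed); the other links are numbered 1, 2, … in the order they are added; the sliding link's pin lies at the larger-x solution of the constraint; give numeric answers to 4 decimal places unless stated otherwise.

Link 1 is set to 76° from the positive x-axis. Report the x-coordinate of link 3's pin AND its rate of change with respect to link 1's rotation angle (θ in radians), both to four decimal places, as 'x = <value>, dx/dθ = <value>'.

geometry: r = 16 mm, L = 143 mm, e = 2 mm
crank pin P = (r cos θ, r sin θ) = (3.870750, 15.524732)
h = r sin θ − e = 15.524732 − 2 = 13.524732
x = r cos θ + √(L² − h²) = 3.870750 + 142.358989 = 146.229739
dx/dθ = −r sin θ − h·r cos θ/√(L² − h²) (θ in radians; h = 13.524732) = -15.892470

x = 146.2297, dx/dθ = -15.8925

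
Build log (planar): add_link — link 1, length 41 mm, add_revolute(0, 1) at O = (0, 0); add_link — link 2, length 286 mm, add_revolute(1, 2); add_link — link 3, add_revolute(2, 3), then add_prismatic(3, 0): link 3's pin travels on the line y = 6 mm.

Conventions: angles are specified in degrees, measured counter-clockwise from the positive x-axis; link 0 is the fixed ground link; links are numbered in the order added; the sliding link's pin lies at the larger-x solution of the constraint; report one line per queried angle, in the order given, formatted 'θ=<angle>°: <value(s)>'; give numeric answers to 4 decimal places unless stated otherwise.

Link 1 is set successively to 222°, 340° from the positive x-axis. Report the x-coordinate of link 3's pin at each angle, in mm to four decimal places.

geometry: r = 41 mm, L = 286 mm, e = 6 mm
θ=222°: crank pin P = (r cos θ, r sin θ) = (-30.468938, -27.434355)
θ=222°: h = r sin θ − e = -27.434355 − 6 = -33.434355
θ=222°: x = r cos θ + √(L² − h²) = -30.468938 + 284.038983 = 253.570045
θ=340°: crank pin P = (r cos θ, r sin θ) = (38.527397, -14.022826)
θ=340°: h = r sin θ − e = -14.022826 − 6 = -20.022826
θ=340°: x = r cos θ + √(L² − h²) = 38.527397 + 285.298241 = 323.825639

θ=222°: 253.5700
θ=340°: 323.8256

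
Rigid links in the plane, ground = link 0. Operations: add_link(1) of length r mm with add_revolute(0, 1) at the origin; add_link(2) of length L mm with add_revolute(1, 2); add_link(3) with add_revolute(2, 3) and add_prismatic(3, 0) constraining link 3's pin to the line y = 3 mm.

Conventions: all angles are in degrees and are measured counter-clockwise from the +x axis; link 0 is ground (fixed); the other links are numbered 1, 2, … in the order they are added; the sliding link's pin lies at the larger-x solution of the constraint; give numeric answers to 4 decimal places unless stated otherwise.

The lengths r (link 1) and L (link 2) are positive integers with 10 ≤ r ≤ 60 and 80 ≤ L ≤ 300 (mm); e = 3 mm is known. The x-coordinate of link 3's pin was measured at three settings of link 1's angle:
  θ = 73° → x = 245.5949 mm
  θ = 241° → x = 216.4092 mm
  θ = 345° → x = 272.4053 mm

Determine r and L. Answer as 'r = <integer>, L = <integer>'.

constraint per measurement: (x − r cos θ)² + (r sin θ − e)² = L²
subtracting the θ₁ and θ₂ equations cancels the r² and L² terms:
r = (x₁² − x₂²) / (2[(x₁cos θ₁ + e sin θ₁) − (x₂cos θ₂ + e sin θ₂)]) = 37.0000 → r = 37
L² = (x₁ − r cos θ₁)² + (r sin θ₁ − e)² = 56168.9853 → L = 237.0000 → L = 237
check at θ₃=345°: x = 272.4053 (printed 272.4053) ✓

r = 37, L = 237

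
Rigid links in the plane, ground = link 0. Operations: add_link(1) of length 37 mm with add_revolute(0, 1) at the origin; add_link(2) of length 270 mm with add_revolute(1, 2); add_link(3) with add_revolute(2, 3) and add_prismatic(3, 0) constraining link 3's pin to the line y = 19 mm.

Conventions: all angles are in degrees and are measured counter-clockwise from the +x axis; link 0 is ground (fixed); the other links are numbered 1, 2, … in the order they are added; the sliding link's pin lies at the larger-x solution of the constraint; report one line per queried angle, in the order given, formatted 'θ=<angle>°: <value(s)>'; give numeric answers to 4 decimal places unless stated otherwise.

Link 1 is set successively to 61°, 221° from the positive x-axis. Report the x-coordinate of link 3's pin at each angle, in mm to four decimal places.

geometry: r = 37 mm, L = 270 mm, e = 19 mm
θ=61°: crank pin P = (r cos θ, r sin θ) = (17.937956, 32.360929)
θ=61°: h = r sin θ − e = 32.360929 − 19 = 13.360929
θ=61°: x = r cos θ + √(L² − h²) = 17.937956 + 269.669215 = 287.607171
θ=221°: crank pin P = (r cos θ, r sin θ) = (-27.924254, -24.274184)
θ=221°: h = r sin θ − e = -24.274184 − 19 = -43.274184
θ=221°: x = r cos θ + √(L² − h²) = -27.924254 + 266.509559 = 238.585304

θ=61°: 287.6072
θ=221°: 238.5853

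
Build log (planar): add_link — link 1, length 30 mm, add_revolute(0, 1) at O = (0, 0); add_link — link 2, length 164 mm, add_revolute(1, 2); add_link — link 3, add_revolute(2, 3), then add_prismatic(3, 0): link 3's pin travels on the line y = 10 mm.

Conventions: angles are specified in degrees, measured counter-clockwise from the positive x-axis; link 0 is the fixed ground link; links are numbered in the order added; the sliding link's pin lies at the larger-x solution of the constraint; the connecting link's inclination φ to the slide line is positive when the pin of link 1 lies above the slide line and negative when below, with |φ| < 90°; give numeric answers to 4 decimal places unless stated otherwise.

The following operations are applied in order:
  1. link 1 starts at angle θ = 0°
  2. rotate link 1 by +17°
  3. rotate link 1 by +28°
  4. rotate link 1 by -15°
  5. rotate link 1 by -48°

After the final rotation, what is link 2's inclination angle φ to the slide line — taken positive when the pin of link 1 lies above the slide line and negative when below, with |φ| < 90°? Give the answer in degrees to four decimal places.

geometry: r = 30 mm, L = 164 mm, e = 10 mm; θ starts at 0°
rotate link 1 by +17°: θ ← 0° +17° = 17°
rotate link 1 by +28°: θ ← 17° +28° = 45°
rotate link 1 by -15°: θ ← 45° -15° = 30°
rotate link 1 by -48°: θ ← 30° -48° = -18°
h = r sin θ − e = -9.270510 − 10 = -19.270510
sin φ = h / L = -19.270510 / 164 = -0.11750311
φ = arcsin(-0.11750311) = -6.748022°

-6.7480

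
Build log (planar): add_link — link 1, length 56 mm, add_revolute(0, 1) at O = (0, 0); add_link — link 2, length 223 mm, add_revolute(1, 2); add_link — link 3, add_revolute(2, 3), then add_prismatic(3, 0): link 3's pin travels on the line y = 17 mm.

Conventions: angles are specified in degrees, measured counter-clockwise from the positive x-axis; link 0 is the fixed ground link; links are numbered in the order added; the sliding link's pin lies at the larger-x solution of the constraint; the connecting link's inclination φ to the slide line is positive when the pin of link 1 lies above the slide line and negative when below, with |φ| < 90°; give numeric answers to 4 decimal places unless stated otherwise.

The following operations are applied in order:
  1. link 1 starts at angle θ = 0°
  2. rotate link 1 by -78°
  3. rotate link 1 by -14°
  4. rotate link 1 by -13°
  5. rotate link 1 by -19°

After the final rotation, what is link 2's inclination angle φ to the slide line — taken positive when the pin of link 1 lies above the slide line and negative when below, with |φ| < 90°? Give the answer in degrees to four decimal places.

geometry: r = 56 mm, L = 223 mm, e = 17 mm; θ starts at 0°
rotate link 1 by -78°: θ ← 0° -78° = -78°
rotate link 1 by -14°: θ ← -78° -14° = -92°
rotate link 1 by -13°: θ ← -92° -13° = -105°
rotate link 1 by -19°: θ ← -105° -19° = -124°
h = r sin θ − e = -46.426104 − 17 = -63.426104
sin φ = h / L = -63.426104 / 223 = -0.28442199
φ = arcsin(-0.28442199) = -16.524301°

-16.5243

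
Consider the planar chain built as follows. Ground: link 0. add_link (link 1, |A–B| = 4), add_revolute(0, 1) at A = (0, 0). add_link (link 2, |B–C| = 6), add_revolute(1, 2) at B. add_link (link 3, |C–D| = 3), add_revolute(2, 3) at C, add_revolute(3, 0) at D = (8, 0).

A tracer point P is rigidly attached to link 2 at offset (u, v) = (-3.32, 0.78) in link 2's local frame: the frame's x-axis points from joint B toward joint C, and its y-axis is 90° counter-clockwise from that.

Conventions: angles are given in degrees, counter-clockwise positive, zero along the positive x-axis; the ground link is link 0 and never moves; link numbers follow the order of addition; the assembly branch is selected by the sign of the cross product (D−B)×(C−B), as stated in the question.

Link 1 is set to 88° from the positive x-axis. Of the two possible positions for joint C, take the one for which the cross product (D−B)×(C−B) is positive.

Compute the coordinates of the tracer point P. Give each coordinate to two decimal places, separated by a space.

A=(0,0), D=(8.00,0)
B = A + 4.00·(cos88°, sin88°) = (0.1396, 3.9976)
|BD| = 8.8185
circle(B,6.00) ∩ circle(D,3.00): a=5.9401, h=0.8455
  candidates: C₊=(5.8176,2.0584) cross=7.456; C₋=(5.0511,0.5512) cross=-7.456
  branch + wants cross > 0 → take C=(5.8176,2.0584) (cross=7.456)
ex = (C−B)/|BC| = (0.9463,-0.3232); ey = (0.3232,0.9463)
P = B + -3.32·ex + 0.78·ey = (-2.7501,5.8087)

-2.75 5.81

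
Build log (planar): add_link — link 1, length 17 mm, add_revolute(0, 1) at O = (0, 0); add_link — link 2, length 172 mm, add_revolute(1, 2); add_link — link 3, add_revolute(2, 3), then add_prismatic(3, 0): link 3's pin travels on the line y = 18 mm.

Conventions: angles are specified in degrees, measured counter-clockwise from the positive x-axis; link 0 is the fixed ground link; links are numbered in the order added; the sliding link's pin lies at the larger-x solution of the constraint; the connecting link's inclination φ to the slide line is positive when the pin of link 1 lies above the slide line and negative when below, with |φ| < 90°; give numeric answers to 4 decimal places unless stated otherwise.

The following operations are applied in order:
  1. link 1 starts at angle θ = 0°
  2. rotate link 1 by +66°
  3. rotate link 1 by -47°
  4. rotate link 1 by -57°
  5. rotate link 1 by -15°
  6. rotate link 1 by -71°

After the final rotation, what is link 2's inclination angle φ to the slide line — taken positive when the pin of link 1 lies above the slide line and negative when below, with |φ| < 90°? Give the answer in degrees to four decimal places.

geometry: r = 17 mm, L = 172 mm, e = 18 mm; θ starts at 0°
rotate link 1 by +66°: θ ← 0° +66° = 66°
rotate link 1 by -47°: θ ← 66° -47° = 19°
rotate link 1 by -57°: θ ← 19° -57° = -38°
rotate link 1 by -15°: θ ← -38° -15° = -53°
rotate link 1 by -71°: θ ← -53° -71° = -124°
h = r sin θ − e = -14.093639 − 18 = -32.093639
sin φ = h / L = -32.093639 / 172 = -0.18659092
φ = arcsin(-0.18659092) = -10.753901°

-10.7539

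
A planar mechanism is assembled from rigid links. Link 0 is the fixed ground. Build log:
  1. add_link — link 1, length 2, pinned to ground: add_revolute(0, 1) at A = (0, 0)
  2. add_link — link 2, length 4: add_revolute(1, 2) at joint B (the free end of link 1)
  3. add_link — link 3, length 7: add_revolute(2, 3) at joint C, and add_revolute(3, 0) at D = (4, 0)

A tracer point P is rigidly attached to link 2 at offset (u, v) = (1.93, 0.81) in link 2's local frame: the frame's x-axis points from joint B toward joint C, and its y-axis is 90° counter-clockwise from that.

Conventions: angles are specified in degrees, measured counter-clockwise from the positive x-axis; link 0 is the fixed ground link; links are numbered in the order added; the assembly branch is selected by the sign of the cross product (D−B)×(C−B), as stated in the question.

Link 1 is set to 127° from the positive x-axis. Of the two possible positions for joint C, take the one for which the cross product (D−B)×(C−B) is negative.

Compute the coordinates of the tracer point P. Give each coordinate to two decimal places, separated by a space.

A=(0,0), D=(4.00,0)
B = A + 2.00·(cos127°, sin127°) = (-1.2036, 1.5973)
|BD| = 5.4433
circle(B,4.00) ∩ circle(D,7.00): a=-0.3096, h=3.9880
  candidates: C₊=(-0.3294,5.5006) cross=21.708; C₋=(-2.6699,-2.1243) cross=-21.708
  branch - wants cross < 0 → take C=(-2.6699,-2.1243) (cross=-21.708)
ex = (C−B)/|BC| = (-0.3666,-0.9304); ey = (0.9304,-0.3666)
P = B + 1.93·ex + 0.81·ey = (-1.1575,-0.4953)

-1.16 -0.50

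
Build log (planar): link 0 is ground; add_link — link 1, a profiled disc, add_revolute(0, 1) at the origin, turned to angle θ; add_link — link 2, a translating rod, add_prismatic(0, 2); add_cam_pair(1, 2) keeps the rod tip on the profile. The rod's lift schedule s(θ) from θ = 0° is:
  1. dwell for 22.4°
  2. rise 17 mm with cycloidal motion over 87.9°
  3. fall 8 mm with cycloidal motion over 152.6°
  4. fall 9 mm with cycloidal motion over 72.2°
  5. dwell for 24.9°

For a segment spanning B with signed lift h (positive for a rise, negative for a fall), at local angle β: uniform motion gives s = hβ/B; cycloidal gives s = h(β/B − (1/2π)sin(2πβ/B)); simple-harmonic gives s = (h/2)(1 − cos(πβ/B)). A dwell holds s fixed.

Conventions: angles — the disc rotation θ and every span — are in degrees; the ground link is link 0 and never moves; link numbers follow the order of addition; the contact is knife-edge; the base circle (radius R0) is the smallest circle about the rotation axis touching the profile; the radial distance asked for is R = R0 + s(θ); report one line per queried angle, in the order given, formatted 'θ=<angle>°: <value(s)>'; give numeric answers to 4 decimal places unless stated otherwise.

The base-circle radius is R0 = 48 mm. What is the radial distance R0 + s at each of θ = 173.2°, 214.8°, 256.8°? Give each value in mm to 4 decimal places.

seg 1 [0°–22.4°] dwell: s stays 0.0000
seg 2 [22.4°–110.3°] cycloidal, h=17: full span → s += 17 → s = 17.0000
seg 3 [110.3°–262.9°] cycloidal, h=-8: θ=173.2° here. β=62.9, B=152.6. -8·(0.4122 − sin(2π·0.4122)/(2π)) = -2.6301 → s = 14.3699
seg 3 [110.3°–262.9°] cycloidal, h=-8: θ=214.8° here. β=104.5, B=152.6. -8·(0.6848 − sin(2π·0.6848)/(2π)) = -6.6462 → s = 10.3538
seg 3 [110.3°–262.9°] cycloidal, h=-8: θ=256.8° here. β=146.5, B=152.6. -8·(0.9600 − sin(2π·0.9600)/(2π)) = -7.9966 → s = 9.0034
θ=173.2°: R = R0 + s = 48 + 14.3699 = 62.3699
θ=214.8°: R = R0 + s = 48 + 10.3538 = 58.3538
θ=256.8°: R = R0 + s = 48 + 9.0034 = 57.0034

θ=173.2°: 62.3699
θ=214.8°: 58.3538
θ=256.8°: 57.0034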